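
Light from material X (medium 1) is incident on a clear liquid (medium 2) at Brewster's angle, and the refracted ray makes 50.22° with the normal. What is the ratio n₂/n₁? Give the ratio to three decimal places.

n₂/n₁ ≈ 0.833

At Brewster incidence θ_B = 90° − θ_t = 90° − 50.22° = 39.78°.
tan θ_B = n₂/n₁, so n₂/n₁ = tan 39.78° = 0.833.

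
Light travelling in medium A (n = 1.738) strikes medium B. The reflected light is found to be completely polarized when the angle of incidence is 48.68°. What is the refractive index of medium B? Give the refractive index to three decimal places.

n ≈ 1.977

Brewster's law: tan θ_B = n₂/n₁ (light incident in medium A, refracted into medium B).
n₂ = n₁ tan θ_B = 1.738 × tan 48.68° = 1.977.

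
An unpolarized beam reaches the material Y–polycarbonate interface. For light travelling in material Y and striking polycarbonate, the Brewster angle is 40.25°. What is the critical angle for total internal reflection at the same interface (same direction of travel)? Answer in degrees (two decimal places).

θ_c ≈ 57.84°

n₂/n₁ = tan 40.25° = 0.8466; the critical angle satisfies sin θ_c = n₂/n₁.
θ_c = arcsin(0.8466) = 57.84°.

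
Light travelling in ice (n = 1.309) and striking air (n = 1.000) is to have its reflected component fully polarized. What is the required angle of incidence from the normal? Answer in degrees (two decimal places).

θ_B ≈ 37.38°

At Brewster's angle the reflected and refracted rays are perpendicular, which with Snell's law gives tan θ_B = n₂/n₁.
Here n₂/n₁ = 1.000/1.309 = 0.7639, and Brewster's law gives tan θ_B = n₂/n₁.
θ_B = arctan(0.7639) = 37.38°.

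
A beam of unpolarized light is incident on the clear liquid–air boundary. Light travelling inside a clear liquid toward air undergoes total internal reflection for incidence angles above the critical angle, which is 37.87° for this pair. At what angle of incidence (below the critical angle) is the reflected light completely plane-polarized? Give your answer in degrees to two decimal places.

n₂/n₁ = sin θ_c = sin 37.87° = 0.6139.
tan θ_B equals the same ratio, so θ_B = arctan(0.6139) = 31.54°.

θ_B ≈ 31.54°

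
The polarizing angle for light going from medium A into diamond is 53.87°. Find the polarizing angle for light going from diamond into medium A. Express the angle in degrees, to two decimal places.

θ_B' ≈ 36.13°

The two Brewster angles are complementary: θ_B' = 90° − θ_B = 90° − 53.87° = 36.13°.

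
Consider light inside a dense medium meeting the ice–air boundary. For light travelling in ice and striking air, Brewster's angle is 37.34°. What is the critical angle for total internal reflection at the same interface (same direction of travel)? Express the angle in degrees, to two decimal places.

θ_c ≈ 49.72°

n₂/n₁ = tan 37.34° = 0.7629; the critical angle satisfies sin θ_c = n₂/n₁.
θ_c = arcsin(0.7629) = 49.72°.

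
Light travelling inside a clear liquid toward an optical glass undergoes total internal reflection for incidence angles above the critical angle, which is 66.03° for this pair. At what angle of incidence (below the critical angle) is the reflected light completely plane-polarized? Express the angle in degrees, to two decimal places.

At the critical angle sin θ_c = n₂/n₁, giving n₂/n₁ = sin 66.03° = 0.9138.
Then tan θ_B = n₂/n₁ = 0.9138, so θ_B = arctan 0.9138 = 42.42°.

θ_B ≈ 42.42°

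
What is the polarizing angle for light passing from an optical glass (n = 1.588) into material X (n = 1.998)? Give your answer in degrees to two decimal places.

θ_B ≈ 51.52°

Here n₂/n₁ = 1.998/1.588 = 1.2582, and Brewster's law gives tan θ_B = n₂/n₁. Taking the arctangent, θ_B = 51.52°.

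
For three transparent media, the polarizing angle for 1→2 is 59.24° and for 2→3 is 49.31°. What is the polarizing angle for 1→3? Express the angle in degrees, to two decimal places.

tan θ_B(1→2) = n₂/n₁ = tan 59.24° = 1.6802.
tan θ_B(2→3) = n₃/n₂ = tan 49.31° = 1.1630.
n₃/n₁ = 1.9541. Then tan θ_B(1→3) = n₃/n₁, so θ_B(1→3) = arctan(1.9541) = 62.90°.

θ_B ≈ 62.90°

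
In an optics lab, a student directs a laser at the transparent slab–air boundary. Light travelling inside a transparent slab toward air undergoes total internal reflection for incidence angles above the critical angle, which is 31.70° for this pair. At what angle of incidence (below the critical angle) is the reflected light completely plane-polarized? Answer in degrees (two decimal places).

n₂/n₁ = sin θ_c = sin 31.70° = 0.5255.
tan θ_B equals the same ratio, so θ_B = arctan(0.5255) = 27.72°.

θ_B ≈ 27.72°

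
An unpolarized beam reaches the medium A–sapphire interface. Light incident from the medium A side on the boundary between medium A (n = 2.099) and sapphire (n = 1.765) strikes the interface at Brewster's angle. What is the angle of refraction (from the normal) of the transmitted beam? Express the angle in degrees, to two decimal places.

θ_t ≈ 49.94°

θ_B = arctan(n₂/n₁) = arctan(1.765/2.099) = 40.06°.
The refracted ray is perpendicular to the reflected ray, so θ_t = 90° − θ_B = 49.94°.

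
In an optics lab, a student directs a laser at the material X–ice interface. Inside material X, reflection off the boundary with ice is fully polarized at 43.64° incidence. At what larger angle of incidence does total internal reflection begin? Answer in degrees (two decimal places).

θ_c ≈ 72.48°

From Brewster, n₂/n₁ = tan θ_B = tan 43.64° = 0.9536.
Then sin θ_c = n₂/n₁ = 0.9536, so θ_c = arcsin 0.9536 = 72.48°.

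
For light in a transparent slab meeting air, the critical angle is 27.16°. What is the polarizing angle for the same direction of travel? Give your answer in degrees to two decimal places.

θ_B ≈ 24.54°

At the critical angle sin θ_c = n₂/n₁, giving n₂/n₁ = sin 27.16° = 0.4565.
Then tan θ_B = n₂/n₁ = 0.4565, so θ_B = arctan 0.4565 = 24.54°.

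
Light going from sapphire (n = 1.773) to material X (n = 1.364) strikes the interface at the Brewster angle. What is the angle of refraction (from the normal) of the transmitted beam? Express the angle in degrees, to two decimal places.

θ_t ≈ 52.43°

tan θ_B = n₂/n₁ = 1.364/1.773 = 0.7693, so θ_B = 37.57°.
At Brewster's angle the reflected and refracted rays are perpendicular, so θ_t = 90° − θ_B = 90° − 37.57° = 52.43°.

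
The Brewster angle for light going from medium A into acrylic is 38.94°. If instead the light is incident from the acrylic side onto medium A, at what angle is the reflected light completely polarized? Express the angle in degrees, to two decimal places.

θ_B' ≈ 51.06°

Reversing the direction swaps n₁ and n₂, so tan θ_B' = 1/tan θ_B and θ_B' = 90° − θ_B.
Hence θ_B' = 90° − 38.94° = 51.06°.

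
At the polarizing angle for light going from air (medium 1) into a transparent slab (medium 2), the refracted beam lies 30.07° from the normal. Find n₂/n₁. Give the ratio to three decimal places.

θ_B + θ_t = 90°, so θ_B = 90° − 30.07° = 59.93°.
tan θ_B = n₂/n₁, so n₂/n₁ = tan 59.93° = 1.727.

n₂/n₁ ≈ 1.727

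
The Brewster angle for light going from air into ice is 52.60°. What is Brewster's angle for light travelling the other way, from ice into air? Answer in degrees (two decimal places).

θ_B' ≈ 37.40°

The two Brewster angles are complementary: θ_B' = 90° − θ_B = 90° − 52.60° = 37.40°.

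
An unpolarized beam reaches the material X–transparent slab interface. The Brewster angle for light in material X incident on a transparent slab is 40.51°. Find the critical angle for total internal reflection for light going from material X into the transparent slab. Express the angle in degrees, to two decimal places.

θ_c ≈ 58.69°

tan θ_B = n₂/n₁ = tan 40.51° = 0.8544.
Total internal reflection: sin θ_c = n₂/n₁ = 0.8544.
θ_c = arcsin(0.8544) = 58.69°.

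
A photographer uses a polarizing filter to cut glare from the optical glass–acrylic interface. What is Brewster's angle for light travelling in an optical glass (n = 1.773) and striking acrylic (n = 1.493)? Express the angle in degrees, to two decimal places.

Here n₂/n₁ = 1.493/1.773 = 0.8421, and Brewster's law gives tan θ_B = n₂/n₁.
θ_B = arctan(0.8421) = 40.10°.

θ_B ≈ 40.10°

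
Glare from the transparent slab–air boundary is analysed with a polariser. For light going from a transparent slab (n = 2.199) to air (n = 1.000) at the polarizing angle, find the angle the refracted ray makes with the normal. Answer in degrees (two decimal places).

θ_B = arctan(n₂/n₁) = arctan(1.000/2.199) = 24.45°.
Since θ_B + θ_t = 90° at Brewster incidence, θ_t = 90° − 24.45° = 65.55°.

θ_t ≈ 65.55°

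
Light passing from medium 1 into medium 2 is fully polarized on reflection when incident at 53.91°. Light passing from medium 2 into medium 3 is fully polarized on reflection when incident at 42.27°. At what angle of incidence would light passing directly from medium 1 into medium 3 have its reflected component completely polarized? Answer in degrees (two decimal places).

θ_B ≈ 51.27°

n₂/n₁ = tan 53.91° = 1.3718 and n₃/n₂ = tan 42.27° = 0.9090.
n₃/n₁ = 1.2470. Then tan θ_B(1→3) = n₃/n₁, so θ_B(1→3) = arctan(1.2470) = 51.27°.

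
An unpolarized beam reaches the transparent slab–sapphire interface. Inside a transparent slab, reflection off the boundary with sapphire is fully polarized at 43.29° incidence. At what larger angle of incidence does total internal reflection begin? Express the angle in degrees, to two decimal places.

θ_c ≈ 70.39°

tan θ_B = n₂/n₁ = tan 43.29° = 0.9420.
Total internal reflection: sin θ_c = n₂/n₁ = 0.9420.
θ_c = arcsin(0.9420) = 70.39°.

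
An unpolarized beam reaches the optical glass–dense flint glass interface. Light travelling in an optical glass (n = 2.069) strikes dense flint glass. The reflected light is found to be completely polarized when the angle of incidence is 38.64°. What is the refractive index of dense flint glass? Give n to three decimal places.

n ≈ 1.654

At the polarizing angle, tan θ_B = n₂/n₁ with n₁ on the incident side (an optical glass) and n₂ on the transmitted side (dense flint glass).
n₂ = n₁ tan θ_B = 2.069 × tan 38.64° = 1.654.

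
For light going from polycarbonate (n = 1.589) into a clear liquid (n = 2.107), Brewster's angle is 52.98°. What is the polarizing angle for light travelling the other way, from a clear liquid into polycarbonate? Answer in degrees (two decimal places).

tan θ_B' = n₁/n₂ = 1/tan θ_B, so θ_B' = 90° − θ_B.
θ_B' = 90° − 52.98° = 37.02°.

θ_B' ≈ 37.02°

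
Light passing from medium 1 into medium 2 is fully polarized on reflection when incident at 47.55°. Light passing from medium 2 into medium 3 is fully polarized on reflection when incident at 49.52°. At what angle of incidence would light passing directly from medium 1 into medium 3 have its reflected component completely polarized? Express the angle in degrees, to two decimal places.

Each Brewster angle gives a ratio: n₂/n₁ = tan 47.55° = 1.0932, n₃/n₂ = tan 49.52° = 1.1717.
n₃/n₁ = 1.2809. Then tan θ_B(1→3) = n₃/n₁, so θ_B(1→3) = arctan(1.2809) = 52.02°.

θ_B ≈ 52.02°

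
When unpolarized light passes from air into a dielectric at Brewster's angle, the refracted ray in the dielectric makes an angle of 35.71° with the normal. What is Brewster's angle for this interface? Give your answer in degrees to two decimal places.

θ_B ≈ 54.29°

Since the reflected and refracted rays are at right angles at the polarizing angle, θ_B + θ_t = 90°.
θ_B = 90° − 35.71° = 54.29°.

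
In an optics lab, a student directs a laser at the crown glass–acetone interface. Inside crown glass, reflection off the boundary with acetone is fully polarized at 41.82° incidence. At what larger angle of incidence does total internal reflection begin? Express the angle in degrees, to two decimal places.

θ_c ≈ 63.47°

n₂/n₁ = tan 41.82° = 0.8947; the critical angle satisfies sin θ_c = n₂/n₁.
θ_c = arcsin(0.8947) = 63.47°.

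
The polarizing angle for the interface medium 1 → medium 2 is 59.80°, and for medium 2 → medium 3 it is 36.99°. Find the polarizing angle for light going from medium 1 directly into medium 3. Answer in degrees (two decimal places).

n₂/n₁ = tan 59.80° = 1.7182 and n₃/n₂ = tan 36.99° = 0.7533.
Multiplying, n₃/n₁ = 1.7182 × 0.7533 = 1.2943, and θ_B(1→3) = arctan 1.2943 = 52.31°.

θ_B ≈ 52.31°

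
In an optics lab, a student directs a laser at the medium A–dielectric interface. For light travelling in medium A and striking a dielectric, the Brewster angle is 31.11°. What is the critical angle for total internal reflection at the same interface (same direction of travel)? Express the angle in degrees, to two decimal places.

tan θ_B = n₂/n₁ = tan 31.11° = 0.6035.
Total internal reflection: sin θ_c = n₂/n₁ = 0.6035.
θ_c = arcsin(0.6035) = 37.12°.

θ_c ≈ 37.12°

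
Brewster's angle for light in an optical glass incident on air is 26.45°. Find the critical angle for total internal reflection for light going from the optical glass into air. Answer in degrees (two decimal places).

θ_c ≈ 29.83°

From Brewster, n₂/n₁ = tan θ_B = tan 26.45° = 0.4975.
Then sin θ_c = n₂/n₁ = 0.4975, so θ_c = arcsin 0.4975 = 29.83°.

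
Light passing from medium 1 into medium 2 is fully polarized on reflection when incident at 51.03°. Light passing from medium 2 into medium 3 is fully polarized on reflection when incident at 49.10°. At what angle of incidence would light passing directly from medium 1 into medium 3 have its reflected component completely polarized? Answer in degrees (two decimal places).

tan θ_B(1→2) = n₂/n₁ = tan 51.03° = 1.2362.
tan θ_B(2→3) = n₃/n₂ = tan 49.10° = 1.1544.
Multiplying, n₃/n₁ = 1.2362 × 1.1544 = 1.4271, and θ_B(1→3) = arctan 1.4271 = 54.98°.

θ_B ≈ 54.98°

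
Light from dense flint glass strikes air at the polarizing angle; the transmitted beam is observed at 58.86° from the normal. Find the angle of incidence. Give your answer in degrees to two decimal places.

θ_B ≈ 31.14°

Since the reflected and refracted rays are at right angles at the polarizing angle, θ_B + θ_t = 90°.
So θ_B = 90° − θ_t = 90° − 58.86° = 31.14°.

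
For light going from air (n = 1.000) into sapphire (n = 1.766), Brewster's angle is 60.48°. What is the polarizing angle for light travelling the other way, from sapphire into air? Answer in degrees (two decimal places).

Reversing the direction swaps n₁ and n₂, so tan θ_B' = 1/tan θ_B and θ_B' = 90° − θ_B.
Hence θ_B' = 90° − 60.48° = 29.52°.

θ_B' ≈ 29.52°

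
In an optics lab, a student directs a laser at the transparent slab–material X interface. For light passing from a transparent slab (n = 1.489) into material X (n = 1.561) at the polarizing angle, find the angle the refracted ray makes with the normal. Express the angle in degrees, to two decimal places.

θ_t ≈ 43.65°

First find Brewster's angle: tan θ_B = 1.561/1.489 = 1.0484, giving θ_B = 46.35°.
At Brewster's angle the reflected and refracted rays are perpendicular, so θ_t = 90° − θ_B = 90° − 46.35° = 43.65°.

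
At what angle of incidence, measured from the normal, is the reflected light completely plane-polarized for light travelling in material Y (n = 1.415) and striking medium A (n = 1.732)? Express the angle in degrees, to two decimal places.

θ_B ≈ 50.75°

Brewster's condition: tan θ_B = n₂/n₁ = 1.732/1.415 = 1.2240.
So θ_B = arctan 1.2240 = 50.75°.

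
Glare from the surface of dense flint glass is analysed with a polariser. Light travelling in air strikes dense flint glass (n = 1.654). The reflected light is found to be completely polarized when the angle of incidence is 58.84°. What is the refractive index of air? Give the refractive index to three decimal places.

At the Brewster angle, tan θ_B = n₂/n₁ with n₁ on the incident side (air) and n₂ on the transmitted side (dense flint glass).
n₁ = n₂ / tan θ_B = 1.654 / tan 58.84° = 1.000.

n ≈ 1.000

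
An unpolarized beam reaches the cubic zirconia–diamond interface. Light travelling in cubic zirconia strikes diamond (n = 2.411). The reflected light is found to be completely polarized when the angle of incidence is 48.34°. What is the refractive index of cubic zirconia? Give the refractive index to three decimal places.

At the polarizing angle, tan θ_B = n₂/n₁ with n₁ on the incident side (cubic zirconia) and n₂ on the transmitted side (diamond).
n₁ = n₂ / tan θ_B = 2.411 / tan 48.34° = 2.145.

n ≈ 2.145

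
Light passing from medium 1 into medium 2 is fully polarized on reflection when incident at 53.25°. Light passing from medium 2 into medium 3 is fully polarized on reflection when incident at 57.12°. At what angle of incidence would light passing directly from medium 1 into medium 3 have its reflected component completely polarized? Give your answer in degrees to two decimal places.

θ_B ≈ 64.23°

Each Brewster angle gives a ratio: n₂/n₁ = tan 53.25° = 1.3392, n₃/n₂ = tan 57.12° = 1.5469.
So n₃/n₁ = (n₂/n₁)(n₃/n₂) = 1.3392 × 1.5469 = 2.0716.
θ_B(1→3) = arctan(2.0716) = 64.23°.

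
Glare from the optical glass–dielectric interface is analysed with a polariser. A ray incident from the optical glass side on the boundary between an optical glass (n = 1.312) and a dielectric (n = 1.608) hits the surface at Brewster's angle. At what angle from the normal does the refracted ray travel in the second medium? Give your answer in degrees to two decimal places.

First find Brewster's angle: tan θ_B = 1.608/1.312 = 1.2256, giving θ_B = 50.79°.
At Brewster's angle the reflected and refracted rays are perpendicular, so θ_t = 90° − θ_B = 90° − 50.79° = 39.21°.

θ_t ≈ 39.21°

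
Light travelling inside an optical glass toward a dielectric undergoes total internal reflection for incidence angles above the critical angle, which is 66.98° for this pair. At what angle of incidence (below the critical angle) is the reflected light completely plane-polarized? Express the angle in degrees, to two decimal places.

At the critical angle sin θ_c = n₂/n₁, giving n₂/n₁ = sin 66.98° = 0.9204.
Then tan θ_B = n₂/n₁ = 0.9204, so θ_B = arctan 0.9204 = 42.63°.

θ_B ≈ 42.63°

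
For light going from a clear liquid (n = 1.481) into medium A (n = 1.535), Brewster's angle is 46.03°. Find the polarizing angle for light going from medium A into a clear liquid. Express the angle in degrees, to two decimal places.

θ_B' ≈ 43.97°

The two Brewster angles are complementary: θ_B' = 90° − θ_B = 90° − 46.03° = 43.97°.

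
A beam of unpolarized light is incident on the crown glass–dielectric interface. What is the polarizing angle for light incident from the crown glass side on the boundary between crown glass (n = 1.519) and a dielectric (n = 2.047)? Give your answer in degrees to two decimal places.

Here n₂/n₁ = 2.047/1.519 = 1.3476, and Brewster's law gives tan θ_B = n₂/n₁.
So θ_B = arctan 1.3476 = 53.42°.

θ_B ≈ 53.42°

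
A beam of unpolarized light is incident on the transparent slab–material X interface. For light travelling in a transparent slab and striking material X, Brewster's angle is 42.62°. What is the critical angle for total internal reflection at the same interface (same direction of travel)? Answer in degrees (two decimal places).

tan θ_B = n₂/n₁ = tan 42.62° = 0.9202.
Total internal reflection: sin θ_c = n₂/n₁ = 0.9202.
θ_c = arcsin(0.9202) = 66.95°.

θ_c ≈ 66.95°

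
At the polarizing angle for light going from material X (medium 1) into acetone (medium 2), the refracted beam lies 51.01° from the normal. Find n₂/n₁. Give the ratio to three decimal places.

At Brewster incidence θ_B = 90° − θ_t = 90° − 51.01° = 38.99°.
tan θ_B = n₂/n₁, so n₂/n₁ = tan 38.99° = 0.809.

n₂/n₁ ≈ 0.809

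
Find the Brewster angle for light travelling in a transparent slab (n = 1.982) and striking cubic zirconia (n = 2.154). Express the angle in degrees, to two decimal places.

Brewster's condition: tan θ_B = n₂/n₁ = 2.154/1.982 = 1.0868. Taking the arctangent, θ_B = 47.38°.

θ_B ≈ 47.38°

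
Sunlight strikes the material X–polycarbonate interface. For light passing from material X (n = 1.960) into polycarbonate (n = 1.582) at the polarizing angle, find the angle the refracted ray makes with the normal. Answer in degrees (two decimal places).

θ_B = arctan(n₂/n₁) = arctan(1.582/1.960) = 38.91°.
The refracted ray is perpendicular to the reflected ray, so θ_t = 90° − θ_B = 51.09°.

θ_t ≈ 51.09°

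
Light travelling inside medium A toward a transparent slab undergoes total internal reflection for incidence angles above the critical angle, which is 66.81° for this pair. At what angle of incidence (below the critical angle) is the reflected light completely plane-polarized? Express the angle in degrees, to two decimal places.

sin θ_c = n₂/n₁, so n₂/n₁ = sin 66.81° = 0.9192.
Brewster: tan θ_B = n₂/n₁ = 0.9192.
θ_B = arctan(0.9192) = 42.59°.

θ_B ≈ 42.59°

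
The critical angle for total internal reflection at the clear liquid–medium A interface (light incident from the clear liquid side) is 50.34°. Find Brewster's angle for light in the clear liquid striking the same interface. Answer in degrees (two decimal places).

θ_B ≈ 37.59°

At the critical angle sin θ_c = n₂/n₁, giving n₂/n₁ = sin 50.34° = 0.7698.
Then tan θ_B = n₂/n₁ = 0.7698, so θ_B = arctan 0.7698 = 37.59°.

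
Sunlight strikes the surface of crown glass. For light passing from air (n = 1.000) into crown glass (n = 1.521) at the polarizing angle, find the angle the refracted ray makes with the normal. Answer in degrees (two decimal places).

θ_t ≈ 33.32°

First find Brewster's angle: tan θ_B = 1.521/1.000 = 1.5210, giving θ_B = 56.68°.
At Brewster's angle the reflected and refracted rays are perpendicular, so θ_t = 90° − θ_B = 90° − 56.68° = 33.32°.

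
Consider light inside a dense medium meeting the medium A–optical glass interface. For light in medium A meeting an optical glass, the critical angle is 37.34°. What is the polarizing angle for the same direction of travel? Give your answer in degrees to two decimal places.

θ_B ≈ 31.24°

sin θ_c = n₂/n₁, so n₂/n₁ = sin 37.34° = 0.6065.
Brewster: tan θ_B = n₂/n₁ = 0.6065.
θ_B = arctan(0.6065) = 31.24°.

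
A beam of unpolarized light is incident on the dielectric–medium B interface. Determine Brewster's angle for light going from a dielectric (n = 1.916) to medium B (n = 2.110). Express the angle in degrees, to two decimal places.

θ_B ≈ 47.76°

The reflected p-component vanishes when tan θ_B = n₂/n₁.
Brewster's condition: tan θ_B = n₂/n₁ = 2.110/1.916 = 1.1013.
θ_B = arctan(1.1013) = 47.76°.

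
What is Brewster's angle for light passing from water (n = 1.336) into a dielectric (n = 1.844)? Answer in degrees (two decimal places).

θ_B ≈ 54.08°

tan θ_B = n₂/n₁ = 1.844/1.336 = 1.3802.
θ_B = arctan(1.3802) = 54.08°.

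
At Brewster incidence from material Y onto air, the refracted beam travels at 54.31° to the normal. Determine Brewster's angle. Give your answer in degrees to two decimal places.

θ_B ≈ 35.69°

Since the reflected and refracted rays are at right angles at the polarizing angle, θ_B + θ_t = 90°.
θ_B = 90° − 54.31° = 35.69°.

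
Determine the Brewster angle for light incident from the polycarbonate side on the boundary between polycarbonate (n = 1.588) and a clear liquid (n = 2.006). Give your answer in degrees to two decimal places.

Brewster's condition: tan θ_B = n₂/n₁ = 2.006/1.588 = 1.2632.
So θ_B = arctan 1.2632 = 51.63°.

θ_B ≈ 51.63°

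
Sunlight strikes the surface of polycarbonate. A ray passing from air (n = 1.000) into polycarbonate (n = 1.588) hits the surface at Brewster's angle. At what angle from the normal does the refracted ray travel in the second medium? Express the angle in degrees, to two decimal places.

θ_t ≈ 32.20°

tan θ_B = n₂/n₁ = 1.588/1.000 = 1.5880, so θ_B = 57.80°.
At Brewster's angle the reflected and refracted rays are perpendicular, so θ_t = 90° − θ_B = 90° − 57.80° = 32.20°.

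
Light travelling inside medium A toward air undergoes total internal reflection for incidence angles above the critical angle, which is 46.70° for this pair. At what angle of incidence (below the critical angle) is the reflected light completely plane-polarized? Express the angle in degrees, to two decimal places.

θ_B ≈ 36.05°

At the critical angle sin θ_c = n₂/n₁, giving n₂/n₁ = sin 46.70° = 0.7278.
Then tan θ_B = n₂/n₁ = 0.7278, so θ_B = arctan 0.7278 = 36.05°.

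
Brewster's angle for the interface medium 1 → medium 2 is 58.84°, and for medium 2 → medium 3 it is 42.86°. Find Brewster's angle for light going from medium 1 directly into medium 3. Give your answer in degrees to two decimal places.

Each Brewster angle gives a ratio: n₂/n₁ = tan 58.84° = 1.6538, n₃/n₂ = tan 42.86° = 0.9280.
Multiplying, n₃/n₁ = 1.6538 × 0.9280 = 1.5347, and θ_B(1→3) = arctan 1.5347 = 56.91°.

θ_B ≈ 56.91°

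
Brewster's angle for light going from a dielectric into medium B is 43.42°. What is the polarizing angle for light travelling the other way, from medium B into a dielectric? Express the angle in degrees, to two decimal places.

Reversing the direction swaps n₁ and n₂, so tan θ_B' = 1/tan θ_B and θ_B' = 90° − θ_B.
Hence θ_B' = 90° − 43.42° = 46.58°.

θ_B' ≈ 46.58°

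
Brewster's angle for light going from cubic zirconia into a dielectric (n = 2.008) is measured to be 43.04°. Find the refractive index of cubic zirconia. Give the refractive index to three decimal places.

Full polarization of the reflected beam means tan θ_B = n₂/n₁, where n₁ is the incident medium (cubic zirconia).
n₁ = n₂ / tan θ_B = 2.008 / tan 43.04° = 2.150.

n ≈ 2.150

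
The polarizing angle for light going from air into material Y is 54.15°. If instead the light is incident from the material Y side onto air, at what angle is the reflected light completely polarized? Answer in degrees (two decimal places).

Reversing the direction swaps n₁ and n₂, so tan θ_B' = 1/tan θ_B and θ_B' = 90° − θ_B.
Hence θ_B' = 90° − 54.15° = 35.85°.

θ_B' ≈ 35.85°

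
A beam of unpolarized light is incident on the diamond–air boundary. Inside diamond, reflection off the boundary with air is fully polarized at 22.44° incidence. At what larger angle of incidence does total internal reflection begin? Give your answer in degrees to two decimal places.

θ_c ≈ 24.39°

n₂/n₁ = tan 22.44° = 0.4130; the critical angle satisfies sin θ_c = n₂/n₁.
θ_c = arcsin(0.4130) = 24.39°.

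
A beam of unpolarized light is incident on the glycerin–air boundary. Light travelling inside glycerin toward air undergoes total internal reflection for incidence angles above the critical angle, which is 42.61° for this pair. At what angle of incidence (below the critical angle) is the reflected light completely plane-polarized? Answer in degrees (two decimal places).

θ_B ≈ 34.10°

n₂/n₁ = sin θ_c = sin 42.61° = 0.6770.
tan θ_B equals the same ratio, so θ_B = arctan(0.6770) = 34.10°.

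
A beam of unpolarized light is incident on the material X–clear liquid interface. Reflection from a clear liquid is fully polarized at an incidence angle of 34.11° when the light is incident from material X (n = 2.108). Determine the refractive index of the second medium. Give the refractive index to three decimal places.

n ≈ 1.428

At Brewster's angle, tan θ_B = n₂/n₁ with n₁ on the incident side (material X) and n₂ on the transmitted side (a clear liquid).
n₂ = n₁ tan θ_B = 2.108 × tan 34.11° = 1.428.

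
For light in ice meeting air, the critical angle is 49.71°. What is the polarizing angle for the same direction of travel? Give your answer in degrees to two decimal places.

θ_B ≈ 37.34°

At the critical angle sin θ_c = n₂/n₁, giving n₂/n₁ = sin 49.71° = 0.7628.
Then tan θ_B = n₂/n₁ = 0.7628, so θ_B = arctan 0.7628 = 37.34°.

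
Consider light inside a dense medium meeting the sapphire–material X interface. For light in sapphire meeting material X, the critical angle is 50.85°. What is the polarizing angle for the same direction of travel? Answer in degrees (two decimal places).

n₂/n₁ = sin θ_c = sin 50.85° = 0.7755.
tan θ_B equals the same ratio, so θ_B = arctan(0.7755) = 37.79°.

θ_B ≈ 37.79°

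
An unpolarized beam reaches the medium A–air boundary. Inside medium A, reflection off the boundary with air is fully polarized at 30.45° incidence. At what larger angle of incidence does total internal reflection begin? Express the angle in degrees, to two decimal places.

tan θ_B = n₂/n₁ = tan 30.45° = 0.5879.
Total internal reflection: sin θ_c = n₂/n₁ = 0.5879.
θ_c = arcsin(0.5879) = 36.01°.

θ_c ≈ 36.01°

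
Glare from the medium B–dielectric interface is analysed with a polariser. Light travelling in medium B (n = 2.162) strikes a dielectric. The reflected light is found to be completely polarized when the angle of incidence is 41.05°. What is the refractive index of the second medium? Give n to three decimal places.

Brewster's law: tan θ_B = n₂/n₁ (light incident in medium B, refracted into a dielectric).
n₂ = n₁ tan θ_B = 2.162 × tan 41.05° = 1.883.

n ≈ 1.883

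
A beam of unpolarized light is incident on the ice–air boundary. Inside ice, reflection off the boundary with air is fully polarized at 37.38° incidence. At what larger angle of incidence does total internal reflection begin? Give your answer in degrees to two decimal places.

θ_c ≈ 49.82°

From Brewster, n₂/n₁ = tan θ_B = tan 37.38° = 0.7640.
Then sin θ_c = n₂/n₁ = 0.7640, so θ_c = arcsin 0.7640 = 49.82°.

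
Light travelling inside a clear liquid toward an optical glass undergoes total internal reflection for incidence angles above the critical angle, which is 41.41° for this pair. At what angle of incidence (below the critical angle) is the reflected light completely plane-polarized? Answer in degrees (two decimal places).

θ_B ≈ 33.48°

sin θ_c = n₂/n₁, so n₂/n₁ = sin 41.41° = 0.6614.
Brewster: tan θ_B = n₂/n₁ = 0.6614.
θ_B = arctan(0.6614) = 33.48°.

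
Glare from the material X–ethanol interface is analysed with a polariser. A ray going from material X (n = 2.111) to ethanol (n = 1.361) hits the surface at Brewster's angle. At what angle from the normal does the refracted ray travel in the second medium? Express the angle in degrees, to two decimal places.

θ_t ≈ 57.19°

tan θ_B = n₂/n₁ = 1.361/2.111 = 0.6447, so θ_B = 32.81°.
At Brewster's angle the reflected and refracted rays are perpendicular, so θ_t = 90° − θ_B = 90° − 32.81° = 57.19°.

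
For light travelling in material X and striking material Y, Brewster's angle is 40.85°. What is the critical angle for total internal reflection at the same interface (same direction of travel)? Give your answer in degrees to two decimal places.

n₂/n₁ = tan 40.85° = 0.8647; the critical angle satisfies sin θ_c = n₂/n₁.
θ_c = arcsin(0.8647) = 59.85°.

θ_c ≈ 59.85°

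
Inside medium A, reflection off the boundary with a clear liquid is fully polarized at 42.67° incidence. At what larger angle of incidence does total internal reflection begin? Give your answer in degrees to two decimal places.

θ_c ≈ 67.19°

tan θ_B = n₂/n₁ = tan 42.67° = 0.9218.
Total internal reflection: sin θ_c = n₂/n₁ = 0.9218.
θ_c = arcsin(0.9218) = 67.19°.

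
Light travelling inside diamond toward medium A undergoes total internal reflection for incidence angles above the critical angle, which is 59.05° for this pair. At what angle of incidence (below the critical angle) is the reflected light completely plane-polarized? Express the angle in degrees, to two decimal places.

θ_B ≈ 40.62°

n₂/n₁ = sin θ_c = sin 59.05° = 0.8576.
tan θ_B equals the same ratio, so θ_B = arctan(0.8576) = 40.62°.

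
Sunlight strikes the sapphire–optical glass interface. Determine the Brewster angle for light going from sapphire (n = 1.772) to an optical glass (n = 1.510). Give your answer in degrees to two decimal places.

Here n₂/n₁ = 1.510/1.772 = 0.8521, and Brewster's law gives tan θ_B = n₂/n₁.
So θ_B = arctan 0.8521 = 40.44°.

θ_B ≈ 40.44°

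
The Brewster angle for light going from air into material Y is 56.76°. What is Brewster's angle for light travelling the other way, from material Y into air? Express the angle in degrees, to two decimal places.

The two Brewster angles are complementary: θ_B' = 90° − θ_B = 90° − 56.76° = 33.24°.

θ_B' ≈ 33.24°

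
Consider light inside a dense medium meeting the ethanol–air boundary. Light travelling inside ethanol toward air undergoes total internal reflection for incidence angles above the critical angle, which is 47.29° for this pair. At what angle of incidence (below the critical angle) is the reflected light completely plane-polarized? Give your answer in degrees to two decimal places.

θ_B ≈ 36.31°

At the critical angle sin θ_c = n₂/n₁, giving n₂/n₁ = sin 47.29° = 0.7348.
Then tan θ_B = n₂/n₁ = 0.7348, so θ_B = arctan 0.7348 = 36.31°.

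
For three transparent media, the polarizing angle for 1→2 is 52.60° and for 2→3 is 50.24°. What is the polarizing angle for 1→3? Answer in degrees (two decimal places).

θ_B ≈ 57.54°

Each Brewster angle gives a ratio: n₂/n₁ = tan 52.60° = 1.3079, n₃/n₂ = tan 50.24° = 1.2019.
n₃/n₁ = 1.5721. Then tan θ_B(1→3) = n₃/n₁, so θ_B(1→3) = arctan(1.5721) = 57.54°.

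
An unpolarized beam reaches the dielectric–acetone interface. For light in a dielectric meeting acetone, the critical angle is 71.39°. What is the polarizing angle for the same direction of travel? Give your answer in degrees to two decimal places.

At the critical angle sin θ_c = n₂/n₁, giving n₂/n₁ = sin 71.39° = 0.9477.
Then tan θ_B = n₂/n₁ = 0.9477, so θ_B = arctan 0.9477 = 43.46°.

θ_B ≈ 43.46°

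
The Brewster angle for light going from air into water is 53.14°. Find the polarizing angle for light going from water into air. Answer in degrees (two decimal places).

θ_B' ≈ 36.86°

The two Brewster angles are complementary: θ_B' = 90° − θ_B = 90° − 53.14° = 36.86°.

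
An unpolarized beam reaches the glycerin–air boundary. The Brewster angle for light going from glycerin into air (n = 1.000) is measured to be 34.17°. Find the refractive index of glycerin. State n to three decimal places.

Brewster's law: tan θ_B = n₂/n₁ (light incident in glycerin, refracted into air).
n₁ = n₂ / tan θ_B = 1.000 / tan 34.17° = 1.473.

n ≈ 1.473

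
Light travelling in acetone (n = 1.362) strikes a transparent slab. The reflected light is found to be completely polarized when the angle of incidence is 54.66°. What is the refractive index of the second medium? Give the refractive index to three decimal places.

n ≈ 1.921

At the polarizing angle, tan θ_B = n₂/n₁ with n₁ on the incident side (acetone) and n₂ on the transmitted side (a transparent slab).
n₂ = n₁ tan θ_B = 1.362 × tan 54.66° = 1.921.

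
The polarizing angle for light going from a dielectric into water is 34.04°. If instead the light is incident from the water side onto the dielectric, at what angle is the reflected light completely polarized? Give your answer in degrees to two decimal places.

The two Brewster angles are complementary: θ_B' = 90° − θ_B = 90° − 34.04° = 55.96°.

θ_B' ≈ 55.96°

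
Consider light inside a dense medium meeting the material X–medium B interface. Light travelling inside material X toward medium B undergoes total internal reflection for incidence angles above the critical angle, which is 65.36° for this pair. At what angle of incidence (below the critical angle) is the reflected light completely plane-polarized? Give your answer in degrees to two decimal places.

At the critical angle sin θ_c = n₂/n₁, giving n₂/n₁ = sin 65.36° = 0.9089.
Then tan θ_B = n₂/n₁ = 0.9089, so θ_B = arctan 0.9089 = 42.27°.

θ_B ≈ 42.27°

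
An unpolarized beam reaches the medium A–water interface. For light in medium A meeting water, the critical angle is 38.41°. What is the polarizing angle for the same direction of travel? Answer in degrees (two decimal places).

θ_B ≈ 31.85°

At the critical angle sin θ_c = n₂/n₁, giving n₂/n₁ = sin 38.41° = 0.6213.
Then tan θ_B = n₂/n₁ = 0.6213, so θ_B = arctan 0.6213 = 31.85°.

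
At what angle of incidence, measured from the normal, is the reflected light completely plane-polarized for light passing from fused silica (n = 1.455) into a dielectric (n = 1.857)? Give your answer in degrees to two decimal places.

θ_B ≈ 51.92°

At Brewster's angle the reflected and refracted rays are perpendicular, which with Snell's law gives tan θ_B = n₂/n₁.
tan θ_B = n₂/n₁ = 1.857/1.455 = 1.2763. Taking the arctangent, θ_B = 51.92°.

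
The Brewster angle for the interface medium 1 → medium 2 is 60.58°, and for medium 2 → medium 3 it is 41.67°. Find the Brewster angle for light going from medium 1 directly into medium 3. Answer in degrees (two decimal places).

θ_B ≈ 57.64°

tan θ_B(1→2) = n₂/n₁ = tan 60.58° = 1.7733.
tan θ_B(2→3) = n₃/n₂ = tan 41.67° = 0.8900.
So n₃/n₁ = (n₂/n₁)(n₃/n₂) = 1.7733 × 0.8900 = 1.5783.
θ_B(1→3) = arctan(1.5783) = 57.64°.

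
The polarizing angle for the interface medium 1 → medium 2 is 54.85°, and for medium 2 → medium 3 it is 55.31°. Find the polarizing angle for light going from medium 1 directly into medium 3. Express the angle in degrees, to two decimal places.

n₂/n₁ = tan 54.85° = 1.4202 and n₃/n₂ = tan 55.31° = 1.4447.
n₃/n₁ = 2.0518. Then tan θ_B(1→3) = n₃/n₁, so θ_B(1→3) = arctan(2.0518) = 64.02°.

θ_B ≈ 64.02°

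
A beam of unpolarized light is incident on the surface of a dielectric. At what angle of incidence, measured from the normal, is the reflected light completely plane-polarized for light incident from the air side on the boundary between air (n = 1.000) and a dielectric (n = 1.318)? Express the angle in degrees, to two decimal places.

θ_B ≈ 52.81°

At Brewster's angle the reflected and refracted rays are perpendicular, which with Snell's law gives tan θ_B = n₂/n₁.
Brewster's condition: tan θ_B = n₂/n₁ = 1.318/1.000 = 1.3180.
So θ_B = arctan 1.3180 = 52.81°.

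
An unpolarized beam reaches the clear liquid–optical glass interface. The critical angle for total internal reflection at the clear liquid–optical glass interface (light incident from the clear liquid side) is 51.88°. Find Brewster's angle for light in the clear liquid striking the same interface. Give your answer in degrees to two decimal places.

n₂/n₁ = sin θ_c = sin 51.88° = 0.7867.
tan θ_B equals the same ratio, so θ_B = arctan(0.7867) = 38.19°.

θ_B ≈ 38.19°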